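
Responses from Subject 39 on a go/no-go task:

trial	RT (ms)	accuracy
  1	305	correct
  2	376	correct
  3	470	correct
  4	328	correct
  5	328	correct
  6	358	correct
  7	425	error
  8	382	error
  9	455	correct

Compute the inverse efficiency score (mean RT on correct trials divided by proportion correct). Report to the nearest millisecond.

Correct trials (n=7): 305, 376, 470, 328, 328, 358, 455
Mean correct RT = 2620/7 = 374.2857 ms
Proportion correct = 7/9
IES = 374.2857 / (7/9) = 481.224 ms

481 ms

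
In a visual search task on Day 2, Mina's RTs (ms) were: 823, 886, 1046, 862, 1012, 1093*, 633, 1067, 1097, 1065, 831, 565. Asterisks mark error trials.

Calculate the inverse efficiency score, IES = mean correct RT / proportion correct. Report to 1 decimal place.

Correct trials (n=11): 823, 886, 1046, 862, 1012, 633, 1067, 1097, 1065, 831, 565
Mean correct RT = 9887/11 = 898.8182 ms
Proportion correct = 11/12
IES = 898.8182 / (11/12) = 980.529 ms

980.5 ms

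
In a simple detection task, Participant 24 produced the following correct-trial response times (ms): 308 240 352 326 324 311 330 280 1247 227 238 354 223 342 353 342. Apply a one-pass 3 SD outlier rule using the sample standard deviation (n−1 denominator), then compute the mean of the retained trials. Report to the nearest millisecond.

n = 16, ΣRT = 5797, M = 362.312
Σ(x−M)² = 868079.44; s = √(868079.44/15) = 240.566
Cutoffs: 362.312 ± 3·240.566 → [-359.4, 1084.0]
Outside: 1247 → excluded.
Retained (n=15): Σ = 4550, mean = 4550/15 = 303.333

303 ms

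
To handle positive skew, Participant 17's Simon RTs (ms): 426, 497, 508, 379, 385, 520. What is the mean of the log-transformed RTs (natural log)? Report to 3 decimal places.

ln(RT): 6.0544, 6.2086, 6.2305, 5.9375, 5.9532, 6.2538
Σ ln(RT) = 36.6381
Mean = 36.6381/6 = 6.10635

6.106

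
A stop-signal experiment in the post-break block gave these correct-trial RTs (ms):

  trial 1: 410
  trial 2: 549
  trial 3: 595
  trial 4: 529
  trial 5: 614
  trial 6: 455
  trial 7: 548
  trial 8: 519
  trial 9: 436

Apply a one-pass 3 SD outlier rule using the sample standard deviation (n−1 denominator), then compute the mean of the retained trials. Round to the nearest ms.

517 ms

n = 9, ΣRT = 4655, M = 517.222
Σ(x−M)² = 39479.56; s = √(39479.56/8) = 70.249
Cutoffs: 517.222 ± 3·70.249 → [306.5, 728.0]
No RTs fall outside the cutoffs; all 9 retained. Mean = 4655/9 = 517.222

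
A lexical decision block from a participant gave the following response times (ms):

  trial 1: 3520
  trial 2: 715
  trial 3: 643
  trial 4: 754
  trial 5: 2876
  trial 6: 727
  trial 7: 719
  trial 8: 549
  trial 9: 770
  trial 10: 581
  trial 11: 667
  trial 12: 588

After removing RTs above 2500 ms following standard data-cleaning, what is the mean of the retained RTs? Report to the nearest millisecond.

Excluded: 2876, 3520
Retained (n=10): Σ = 6713
Mean = 6713/10 = 671.3000

671 ms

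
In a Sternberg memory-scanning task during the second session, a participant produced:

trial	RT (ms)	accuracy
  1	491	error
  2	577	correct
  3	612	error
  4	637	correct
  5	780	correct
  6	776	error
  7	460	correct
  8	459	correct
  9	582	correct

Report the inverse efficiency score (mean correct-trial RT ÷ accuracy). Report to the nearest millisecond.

Correct trials (n=6): 577, 637, 780, 460, 459, 582
Mean correct RT = 3495/6 = 582.5000 ms
Proportion correct = 6/9
IES = 582.5000 / (6/9) = 873.750 ms

874 ms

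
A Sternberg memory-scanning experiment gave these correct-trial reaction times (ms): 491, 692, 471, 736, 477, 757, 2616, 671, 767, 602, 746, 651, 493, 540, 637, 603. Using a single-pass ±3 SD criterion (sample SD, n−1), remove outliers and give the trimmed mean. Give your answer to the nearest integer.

622 ms

n = 16, ΣRT = 11950, M = 746.875
Σ(x−M)² = 3887637.75; s = √(3887637.75/15) = 509.093
Cutoffs: 746.875 ± 3·509.093 → [-780.4, 2274.2]
Outside: 2616 → excluded.
Retained (n=15): Σ = 9334, mean = 9334/15 = 622.267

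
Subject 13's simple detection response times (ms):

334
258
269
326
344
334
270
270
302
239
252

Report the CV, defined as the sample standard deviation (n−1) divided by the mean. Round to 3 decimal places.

0.131

n = 11, Σ = 3198, M = 290.7273
Σ(x−M)² = 14532.182; s = √(14532.182/10) = 38.1211
CV = 38.1211 / 290.7273 = 0.13112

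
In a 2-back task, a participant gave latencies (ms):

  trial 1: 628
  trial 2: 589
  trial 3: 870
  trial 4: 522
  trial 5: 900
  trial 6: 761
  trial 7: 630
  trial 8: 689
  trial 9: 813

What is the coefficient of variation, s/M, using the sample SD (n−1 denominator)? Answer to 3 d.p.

0.185

n = 9, Σ = 6402, M = 711.3333
Σ(x−M)² = 138444.000; s = √(138444.000/8) = 131.5504
CV = 131.5504 / 711.3333 = 0.18493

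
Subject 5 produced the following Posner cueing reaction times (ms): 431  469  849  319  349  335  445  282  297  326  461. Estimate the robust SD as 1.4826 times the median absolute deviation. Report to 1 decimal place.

Sorted: 282, 297, 319, 326, 335, 349, 431, 445, 461, 469, 849 → median = 349
|x − 349| sorted: 0, 14, 23, 30, 52, 67, 82, 96, 112, 120, 500 → MAD = 67
Robust SD ≈ 1.4826 × 67 = 99.334

99.3 ms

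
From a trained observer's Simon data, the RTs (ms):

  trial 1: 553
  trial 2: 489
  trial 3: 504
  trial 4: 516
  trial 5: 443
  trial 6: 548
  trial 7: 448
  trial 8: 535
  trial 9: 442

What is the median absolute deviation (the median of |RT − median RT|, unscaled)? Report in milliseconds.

Sorted: 442, 443, 448, 489, 504, 516, 535, 548, 553 → median = 504
|x − 504|: 49, 15, 0, 12, 61, 44, 56, 31, 62
Sorted deviations: 0, 12, 15, 31, 44, 49, 56, 61, 62 → MAD = 44

44 ms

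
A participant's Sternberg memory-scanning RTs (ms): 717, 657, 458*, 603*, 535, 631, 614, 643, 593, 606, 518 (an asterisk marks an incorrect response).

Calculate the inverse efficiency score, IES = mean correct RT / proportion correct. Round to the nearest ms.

749 ms

Correct trials (n=9): 717, 657, 535, 631, 614, 643, 593, 606, 518
Mean correct RT = 5514/9 = 612.6667 ms
Proportion correct = 9/11
IES = 612.6667 / (9/11) = 748.815 ms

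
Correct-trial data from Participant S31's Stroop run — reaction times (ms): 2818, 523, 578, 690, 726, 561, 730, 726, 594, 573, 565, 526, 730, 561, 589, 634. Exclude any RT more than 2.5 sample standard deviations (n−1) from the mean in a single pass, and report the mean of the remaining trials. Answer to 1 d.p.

n = 16, ΣRT = 12124, M = 757.750
Σ(x−M)² = 4613213.00; s = √(4613213.00/15) = 554.570
Cutoffs: 757.750 ± 2.5·554.570 → [-628.7, 2144.2]
Outside: 2818 → excluded.
Retained (n=15): Σ = 9306, mean = 9306/15 = 620.400

620.4 ms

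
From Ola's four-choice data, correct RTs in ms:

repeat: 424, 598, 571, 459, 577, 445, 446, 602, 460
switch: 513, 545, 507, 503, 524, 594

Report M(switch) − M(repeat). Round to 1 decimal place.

M(repeat) = 4582/9 = 509.111
M(switch) = 3186/6 = 531.000
Difference = 531.000 − 509.111 = 21.889 ms

21.9 ms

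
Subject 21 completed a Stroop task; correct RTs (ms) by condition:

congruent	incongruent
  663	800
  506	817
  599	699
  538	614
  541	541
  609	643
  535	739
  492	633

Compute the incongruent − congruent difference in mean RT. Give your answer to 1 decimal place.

M(congruent) = 4483/8 = 560.375
M(incongruent) = 5486/8 = 685.750
Difference = 685.750 − 560.375 = 125.375 ms

125.4 ms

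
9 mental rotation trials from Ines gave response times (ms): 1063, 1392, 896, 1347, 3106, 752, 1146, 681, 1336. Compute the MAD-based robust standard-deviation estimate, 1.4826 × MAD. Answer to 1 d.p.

Sorted: 681, 752, 896, 1063, 1146, 1336, 1347, 1392, 3106 → median = 1146
|x − 1146| sorted: 0, 83, 190, 201, 246, 250, 394, 465, 1960 → MAD = 246
Robust SD ≈ 1.4826 × 246 = 364.720

364.7 ms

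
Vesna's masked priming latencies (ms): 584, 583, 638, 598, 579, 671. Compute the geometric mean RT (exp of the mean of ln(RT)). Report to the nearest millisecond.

608 ms

ln(RT): 6.3699, 6.3682, 6.4583, 6.3936, 6.3613, 6.5088
Mean ln(RT) = 38.4601/6 = 6.41001
Geometric mean = exp(6.41001) = 607.90 ms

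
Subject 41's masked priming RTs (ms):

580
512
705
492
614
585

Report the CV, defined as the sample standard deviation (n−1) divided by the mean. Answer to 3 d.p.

0.131

n = 6, Σ = 3488, M = 581.3333
Σ(x−M)² = 29163.333; s = √(29163.333/5) = 76.3719
CV = 76.3719 / 581.3333 = 0.13137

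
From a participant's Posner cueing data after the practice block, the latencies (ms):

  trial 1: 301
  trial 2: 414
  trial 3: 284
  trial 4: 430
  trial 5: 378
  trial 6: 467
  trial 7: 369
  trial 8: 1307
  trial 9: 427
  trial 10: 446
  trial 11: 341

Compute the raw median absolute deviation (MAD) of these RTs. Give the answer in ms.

Sorted: 284, 301, 341, 369, 378, 414, 427, 430, 446, 467, 1307 → median = 414
|x − 414|: 113, 0, 130, 16, 36, 53, 45, 893, 13, 32, 73
Sorted deviations: 0, 13, 16, 32, 36, 45, 53, 73, 113, 130, 893 → MAD = 45

45 ms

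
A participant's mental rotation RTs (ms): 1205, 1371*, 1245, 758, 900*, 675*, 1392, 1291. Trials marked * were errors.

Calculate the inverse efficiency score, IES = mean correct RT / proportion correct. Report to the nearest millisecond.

Correct trials (n=5): 1205, 1245, 758, 1392, 1291
Mean correct RT = 5891/5 = 1178.2000 ms
Proportion correct = 5/8
IES = 1178.2000 / (5/8) = 1885.120 ms

1885 ms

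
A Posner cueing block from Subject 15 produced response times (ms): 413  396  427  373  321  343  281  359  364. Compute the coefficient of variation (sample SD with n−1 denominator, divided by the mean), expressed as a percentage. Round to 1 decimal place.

12.5%

n = 9, Σ = 3277, M = 364.1111
Σ(x−M)² = 16678.889; s = √(16678.889/8) = 45.6603
CV = 45.6603 / 364.1111 = 0.12540 = 12.540%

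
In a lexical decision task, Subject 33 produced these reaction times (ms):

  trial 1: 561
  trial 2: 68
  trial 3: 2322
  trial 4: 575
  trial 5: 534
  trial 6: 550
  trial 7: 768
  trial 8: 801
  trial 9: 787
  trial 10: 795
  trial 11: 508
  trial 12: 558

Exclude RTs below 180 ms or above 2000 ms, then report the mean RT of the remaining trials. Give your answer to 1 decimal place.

Excluded: 68, 2322
Retained (n=10): Σ = 6437
Mean = 6437/10 = 643.7000

643.7 ms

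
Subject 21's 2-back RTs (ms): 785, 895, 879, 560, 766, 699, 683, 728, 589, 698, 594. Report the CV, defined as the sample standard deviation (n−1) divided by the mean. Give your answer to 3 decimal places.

n = 11, Σ = 7876, M = 716.0000
Σ(x−M)² = 123066.000; s = √(123066.000/10) = 110.9351
CV = 110.9351 / 716.0000 = 0.15494

0.155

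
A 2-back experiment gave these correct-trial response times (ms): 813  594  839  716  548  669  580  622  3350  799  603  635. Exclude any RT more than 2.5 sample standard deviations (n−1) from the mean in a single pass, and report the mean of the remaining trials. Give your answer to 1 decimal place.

674.4 ms

n = 12, ΣRT = 10768, M = 897.333
Σ(x−M)² = 6666780.67; s = √(6666780.67/11) = 778.506
Cutoffs: 897.333 ± 2.5·778.506 → [-1048.9, 2843.6]
Outside: 3350 → excluded.
Retained (n=11): Σ = 7418, mean = 7418/11 = 674.364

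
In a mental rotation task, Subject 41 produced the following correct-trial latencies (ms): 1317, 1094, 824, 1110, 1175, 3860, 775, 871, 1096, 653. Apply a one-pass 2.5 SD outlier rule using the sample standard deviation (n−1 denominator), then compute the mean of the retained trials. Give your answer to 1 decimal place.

990.6 ms

n = 10, ΣRT = 12775, M = 1277.500
Σ(x−M)² = 7789454.50; s = √(7789454.50/9) = 930.320
Cutoffs: 1277.500 ± 2.5·930.320 → [-1048.3, 3603.3]
Outside: 3860 → excluded.
Retained (n=9): Σ = 8915, mean = 8915/9 = 990.556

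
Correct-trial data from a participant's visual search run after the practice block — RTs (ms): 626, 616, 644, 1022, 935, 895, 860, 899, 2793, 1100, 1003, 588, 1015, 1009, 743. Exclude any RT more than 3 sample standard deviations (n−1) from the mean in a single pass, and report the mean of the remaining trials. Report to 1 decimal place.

n = 15, ΣRT = 14748, M = 983.200
Σ(x−M)² = 3916326.40; s = √(3916326.40/14) = 528.902
Cutoffs: 983.200 ± 3·528.902 → [-603.5, 2569.9]
Outside: 2793 → excluded.
Retained (n=14): Σ = 11955, mean = 11955/14 = 853.929

853.9 ms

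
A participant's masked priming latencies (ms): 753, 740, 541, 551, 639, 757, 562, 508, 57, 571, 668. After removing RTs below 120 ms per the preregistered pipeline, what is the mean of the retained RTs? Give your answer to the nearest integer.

629 ms

Excluded: 57
Retained (n=10): Σ = 6290
Mean = 6290/10 = 629.0000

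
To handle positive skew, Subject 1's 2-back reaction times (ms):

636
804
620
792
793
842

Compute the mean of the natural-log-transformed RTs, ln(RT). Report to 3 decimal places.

ln(RT): 6.4552, 6.6896, 6.4297, 6.6746, 6.6758, 6.7358
Σ ln(RT) = 39.6607
Mean = 39.6607/6 = 6.61011

6.610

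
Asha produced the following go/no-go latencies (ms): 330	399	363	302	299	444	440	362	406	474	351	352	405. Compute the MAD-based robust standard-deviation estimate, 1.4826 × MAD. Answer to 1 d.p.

Sorted: 299, 302, 330, 351, 352, 362, 363, 399, 405, 406, 440, 444, 474 → median = 363
|x − 363| sorted: 0, 1, 11, 12, 33, 36, 42, 43, 61, 64, 77, 81, 111 → MAD = 42
Robust SD ≈ 1.4826 × 42 = 62.269

62.3 ms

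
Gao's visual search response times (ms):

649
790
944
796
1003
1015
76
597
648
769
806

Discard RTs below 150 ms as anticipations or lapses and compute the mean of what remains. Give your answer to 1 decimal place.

801.7 ms

Excluded: 76
Retained (n=10): Σ = 8017
Mean = 8017/10 = 801.7000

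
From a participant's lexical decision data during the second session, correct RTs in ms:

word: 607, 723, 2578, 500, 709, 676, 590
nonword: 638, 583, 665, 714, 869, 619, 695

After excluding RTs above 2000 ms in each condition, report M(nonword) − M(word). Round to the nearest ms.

49 ms

word: exclude 2578
M(word) = 3805/6 = 634.167
M(nonword) = 4783/7 = 683.286
Difference = 683.286 − 634.167 = 49.119 ms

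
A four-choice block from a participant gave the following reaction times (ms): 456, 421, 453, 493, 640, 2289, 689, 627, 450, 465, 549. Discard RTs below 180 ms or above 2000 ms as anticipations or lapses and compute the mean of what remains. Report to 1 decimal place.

Excluded: 2289
Retained (n=10): Σ = 5243
Mean = 5243/10 = 524.3000

524.3 ms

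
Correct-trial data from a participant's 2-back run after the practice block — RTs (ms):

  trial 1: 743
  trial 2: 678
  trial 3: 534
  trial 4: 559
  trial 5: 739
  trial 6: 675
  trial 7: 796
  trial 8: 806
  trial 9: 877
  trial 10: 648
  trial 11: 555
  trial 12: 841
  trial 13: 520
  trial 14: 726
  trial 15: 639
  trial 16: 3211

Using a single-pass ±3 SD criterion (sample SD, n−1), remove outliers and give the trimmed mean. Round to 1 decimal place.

689.1 ms

n = 16, ΣRT = 13547, M = 846.688
Σ(x−M)² = 6144949.44; s = √(6144949.44/15) = 640.049
Cutoffs: 846.688 ± 3·640.049 → [-1073.5, 2766.8]
Outside: 3211 → excluded.
Retained (n=15): Σ = 10336, mean = 10336/15 = 689.067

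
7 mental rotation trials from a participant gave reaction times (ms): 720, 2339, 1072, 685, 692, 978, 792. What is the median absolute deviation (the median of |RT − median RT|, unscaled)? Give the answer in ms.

Sorted: 685, 692, 720, 792, 978, 1072, 2339 → median = 792
|x − 792|: 72, 1547, 280, 107, 100, 186, 0
Sorted deviations: 0, 72, 100, 107, 186, 280, 1547 → MAD = 107

107 ms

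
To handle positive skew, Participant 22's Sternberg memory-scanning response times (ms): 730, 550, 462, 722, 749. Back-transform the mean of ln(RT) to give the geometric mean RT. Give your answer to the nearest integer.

631 ms

ln(RT): 6.5930, 6.3099, 6.1356, 6.5820, 6.6187
Mean ln(RT) = 32.2393/5 = 6.44786
Geometric mean = exp(6.44786) = 631.35 ms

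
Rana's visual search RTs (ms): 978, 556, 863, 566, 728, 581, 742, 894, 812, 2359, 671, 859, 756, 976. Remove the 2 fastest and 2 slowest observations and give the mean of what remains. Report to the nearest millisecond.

788 ms

Sorted: 556, 566, 581, 671, 728, 742, 756, 812, 859, 863, 894, 976, 978, 2359
Drop lowest 2 (556, 566) and highest 2 (978, 2359)
Remaining (n=10): Σ = 7882, mean = 7882/10 = 788.200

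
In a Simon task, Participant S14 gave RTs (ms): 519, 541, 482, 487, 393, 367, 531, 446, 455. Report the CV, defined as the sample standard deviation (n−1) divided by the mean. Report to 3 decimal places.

0.128

n = 9, Σ = 4221, M = 469.0000
Σ(x−M)² = 28926.000; s = √(28926.000/8) = 60.1311
CV = 60.1311 / 469.0000 = 0.12821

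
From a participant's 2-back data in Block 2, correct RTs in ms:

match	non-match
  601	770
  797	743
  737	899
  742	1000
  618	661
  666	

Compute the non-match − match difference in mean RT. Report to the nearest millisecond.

M(match) = 4161/6 = 693.500
M(non-match) = 4073/5 = 814.600
Difference = 814.600 − 693.500 = 121.100 ms

121 ms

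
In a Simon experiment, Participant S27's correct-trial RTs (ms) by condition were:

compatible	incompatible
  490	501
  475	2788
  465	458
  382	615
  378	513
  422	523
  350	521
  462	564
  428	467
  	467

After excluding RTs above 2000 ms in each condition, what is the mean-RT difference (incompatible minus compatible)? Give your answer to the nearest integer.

86 ms

incompatible: exclude 2788
M(compatible) = 3852/9 = 428.000
M(incompatible) = 4629/9 = 514.333
Difference = 514.333 − 428.000 = 86.333 ms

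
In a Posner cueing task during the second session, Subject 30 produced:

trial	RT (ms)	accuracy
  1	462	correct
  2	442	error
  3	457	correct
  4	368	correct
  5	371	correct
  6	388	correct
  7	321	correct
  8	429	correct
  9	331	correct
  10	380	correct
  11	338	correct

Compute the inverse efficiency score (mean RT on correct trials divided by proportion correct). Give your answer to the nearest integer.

423 ms

Correct trials (n=10): 462, 457, 368, 371, 388, 321, 429, 331, 380, 338
Mean correct RT = 3845/10 = 384.5000 ms
Proportion correct = 10/11
IES = 384.5000 / (10/11) = 422.950 ms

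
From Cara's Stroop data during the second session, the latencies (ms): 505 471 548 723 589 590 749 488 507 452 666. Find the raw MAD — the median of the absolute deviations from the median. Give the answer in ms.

Sorted: 452, 471, 488, 505, 507, 548, 589, 590, 666, 723, 749 → median = 548
|x − 548|: 43, 77, 0, 175, 41, 42, 201, 60, 41, 96, 118
Sorted deviations: 0, 41, 41, 42, 43, 60, 77, 96, 118, 175, 201 → MAD = 60

60 ms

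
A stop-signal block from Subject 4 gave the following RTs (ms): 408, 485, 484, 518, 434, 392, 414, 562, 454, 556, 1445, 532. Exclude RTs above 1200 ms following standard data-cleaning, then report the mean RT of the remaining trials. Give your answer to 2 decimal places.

Excluded: 1445
Retained (n=11): Σ = 5239
Mean = 5239/11 = 476.2727

476.27 ms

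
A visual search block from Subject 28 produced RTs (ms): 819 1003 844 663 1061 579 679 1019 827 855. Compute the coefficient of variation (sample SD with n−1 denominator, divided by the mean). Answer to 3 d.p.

n = 10, Σ = 8349, M = 834.9000
Σ(x−M)² = 233412.900; s = √(233412.900/9) = 161.0427
CV = 161.0427 / 834.9000 = 0.19289

0.193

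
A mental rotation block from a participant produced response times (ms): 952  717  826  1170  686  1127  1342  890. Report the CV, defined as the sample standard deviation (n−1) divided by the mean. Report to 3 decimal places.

n = 8, Σ = 7710, M = 963.7500
Σ(x−M)² = 374845.500; s = √(374845.500/7) = 231.4073
CV = 231.4073 / 963.7500 = 0.24011

0.240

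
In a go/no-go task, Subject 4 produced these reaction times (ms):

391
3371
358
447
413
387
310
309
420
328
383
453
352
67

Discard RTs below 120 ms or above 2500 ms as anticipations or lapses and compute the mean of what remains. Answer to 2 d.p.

Excluded: 67, 3371
Retained (n=12): Σ = 4551
Mean = 4551/12 = 379.2500

379.25 ms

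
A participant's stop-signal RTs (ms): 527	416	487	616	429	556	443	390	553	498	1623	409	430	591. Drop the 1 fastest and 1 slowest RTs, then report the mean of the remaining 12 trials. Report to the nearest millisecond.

Sorted: 390, 409, 416, 429, 430, 443, 487, 498, 527, 553, 556, 591, 616, 1623
Drop lowest 1 (390) and highest 1 (1623)
Remaining (n=12): Σ = 5955, mean = 5955/12 = 496.250

496 ms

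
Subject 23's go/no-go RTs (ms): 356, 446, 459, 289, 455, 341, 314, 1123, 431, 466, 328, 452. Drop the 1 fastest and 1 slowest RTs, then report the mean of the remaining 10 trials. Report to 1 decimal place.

404.8 ms

Sorted: 289, 314, 328, 341, 356, 431, 446, 452, 455, 459, 466, 1123
Drop lowest 1 (289) and highest 1 (1123)
Remaining (n=10): Σ = 4048, mean = 4048/10 = 404.800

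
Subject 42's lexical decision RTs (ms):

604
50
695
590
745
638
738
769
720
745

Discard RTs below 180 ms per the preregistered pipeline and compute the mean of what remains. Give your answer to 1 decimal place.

693.8 ms

Excluded: 50
Retained (n=9): Σ = 6244
Mean = 6244/9 = 693.7778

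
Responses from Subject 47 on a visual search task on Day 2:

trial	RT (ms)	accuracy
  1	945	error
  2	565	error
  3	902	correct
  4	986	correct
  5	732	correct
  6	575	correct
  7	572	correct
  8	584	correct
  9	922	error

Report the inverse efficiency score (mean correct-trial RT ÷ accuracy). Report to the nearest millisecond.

Correct trials (n=6): 902, 986, 732, 575, 572, 584
Mean correct RT = 4351/6 = 725.1667 ms
Proportion correct = 6/9
IES = 725.1667 / (6/9) = 1087.750 ms

1088 ms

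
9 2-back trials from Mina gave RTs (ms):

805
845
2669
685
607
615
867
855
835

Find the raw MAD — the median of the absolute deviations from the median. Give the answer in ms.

32 ms

Sorted: 607, 615, 685, 805, 835, 845, 855, 867, 2669 → median = 835
|x − 835|: 30, 10, 1834, 150, 228, 220, 32, 20, 0
Sorted deviations: 0, 10, 20, 30, 32, 150, 220, 228, 1834 → MAD = 32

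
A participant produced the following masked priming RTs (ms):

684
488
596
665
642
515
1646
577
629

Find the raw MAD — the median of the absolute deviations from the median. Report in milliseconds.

52 ms

Sorted: 488, 515, 577, 596, 629, 642, 665, 684, 1646 → median = 629
|x − 629|: 55, 141, 33, 36, 13, 114, 1017, 52, 0
Sorted deviations: 0, 13, 33, 36, 52, 55, 114, 141, 1017 → MAD = 52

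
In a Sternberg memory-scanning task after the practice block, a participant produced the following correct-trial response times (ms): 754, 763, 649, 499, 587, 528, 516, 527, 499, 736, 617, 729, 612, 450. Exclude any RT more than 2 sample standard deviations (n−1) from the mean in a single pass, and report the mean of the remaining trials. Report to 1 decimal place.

604.7 ms

n = 14, ΣRT = 8466, M = 604.714
Σ(x−M)² = 148584.86; s = √(148584.86/13) = 106.909
Cutoffs: 604.714 ± 2·106.909 → [390.9, 818.5]
No RTs fall outside the cutoffs; all 14 retained. Mean = 8466/14 = 604.714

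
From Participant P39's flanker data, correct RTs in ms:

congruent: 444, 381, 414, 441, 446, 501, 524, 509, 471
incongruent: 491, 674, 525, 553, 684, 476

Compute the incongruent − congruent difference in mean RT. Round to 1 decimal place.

108.2 ms

M(congruent) = 4131/9 = 459.000
M(incongruent) = 3403/6 = 567.167
Difference = 567.167 − 459.000 = 108.167 ms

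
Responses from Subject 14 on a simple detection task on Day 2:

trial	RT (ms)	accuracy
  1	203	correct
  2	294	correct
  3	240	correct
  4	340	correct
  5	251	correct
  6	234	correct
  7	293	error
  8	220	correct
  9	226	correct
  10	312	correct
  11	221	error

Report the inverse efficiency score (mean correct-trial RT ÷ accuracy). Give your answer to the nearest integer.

Correct trials (n=9): 203, 294, 240, 340, 251, 234, 220, 226, 312
Mean correct RT = 2320/9 = 257.7778 ms
Proportion correct = 9/11
IES = 257.7778 / (9/11) = 315.062 ms

315 ms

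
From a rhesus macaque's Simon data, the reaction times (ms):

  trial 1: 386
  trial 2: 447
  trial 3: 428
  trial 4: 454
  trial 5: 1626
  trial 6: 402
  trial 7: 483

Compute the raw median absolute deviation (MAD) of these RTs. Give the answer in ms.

Sorted: 386, 402, 428, 447, 454, 483, 1626 → median = 447
|x − 447|: 61, 0, 19, 7, 1179, 45, 36
Sorted deviations: 0, 7, 19, 36, 45, 61, 1179 → MAD = 36

36 ms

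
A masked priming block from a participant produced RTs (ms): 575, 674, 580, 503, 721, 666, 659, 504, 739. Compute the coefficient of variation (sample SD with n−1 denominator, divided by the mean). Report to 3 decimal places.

n = 9, Σ = 5621, M = 624.5556
Σ(x−M)² = 61498.222; s = √(61498.222/8) = 87.6771
CV = 87.6771 / 624.5556 = 0.14038

0.140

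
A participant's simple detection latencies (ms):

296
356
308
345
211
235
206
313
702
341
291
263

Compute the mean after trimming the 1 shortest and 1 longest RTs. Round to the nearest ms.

296 ms

Sorted: 206, 211, 235, 263, 291, 296, 308, 313, 341, 345, 356, 702
Drop lowest 1 (206) and highest 1 (702)
Remaining (n=10): Σ = 2959, mean = 2959/10 = 295.900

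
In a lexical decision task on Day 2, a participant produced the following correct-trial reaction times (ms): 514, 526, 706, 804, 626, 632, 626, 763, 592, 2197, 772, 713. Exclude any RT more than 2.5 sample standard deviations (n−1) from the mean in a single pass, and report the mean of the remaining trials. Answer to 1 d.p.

n = 12, ΣRT = 9471, M = 789.250
Σ(x−M)² = 2257708.25; s = √(2257708.25/11) = 453.041
Cutoffs: 789.250 ± 2.5·453.041 → [-343.4, 1921.9]
Outside: 2197 → excluded.
Retained (n=11): Σ = 7274, mean = 7274/11 = 661.273

661.3 ms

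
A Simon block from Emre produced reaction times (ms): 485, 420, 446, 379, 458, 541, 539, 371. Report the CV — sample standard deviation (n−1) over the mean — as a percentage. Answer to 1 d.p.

14.3%

n = 8, Σ = 3639, M = 454.8750
Σ(x−M)² = 29498.875; s = √(29498.875/7) = 64.9163
CV = 64.9163 / 454.8750 = 0.14271 = 14.271%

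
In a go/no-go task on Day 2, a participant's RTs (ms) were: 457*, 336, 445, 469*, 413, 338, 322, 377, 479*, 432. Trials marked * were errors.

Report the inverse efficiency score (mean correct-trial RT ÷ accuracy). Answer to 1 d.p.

Correct trials (n=7): 336, 445, 413, 338, 322, 377, 432
Mean correct RT = 2663/7 = 380.4286 ms
Proportion correct = 7/10
IES = 380.4286 / (7/10) = 543.469 ms

543.5 ms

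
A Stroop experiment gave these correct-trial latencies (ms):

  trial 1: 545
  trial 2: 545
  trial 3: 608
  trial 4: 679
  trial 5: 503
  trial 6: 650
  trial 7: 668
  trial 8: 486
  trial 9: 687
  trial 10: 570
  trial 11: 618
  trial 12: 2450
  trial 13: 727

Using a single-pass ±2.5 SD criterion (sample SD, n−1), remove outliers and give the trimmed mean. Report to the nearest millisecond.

n = 13, ΣRT = 9736, M = 748.923
Σ(x−M)² = 3200990.92; s = √(3200990.92/12) = 516.478
Cutoffs: 748.923 ± 2.5·516.478 → [-542.3, 2040.1]
Outside: 2450 → excluded.
Retained (n=12): Σ = 7286, mean = 7286/12 = 607.167

607 ms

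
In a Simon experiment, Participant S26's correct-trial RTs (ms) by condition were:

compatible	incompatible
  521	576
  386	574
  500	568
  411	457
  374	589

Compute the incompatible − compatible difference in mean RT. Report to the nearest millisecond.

M(compatible) = 2192/5 = 438.400
M(incompatible) = 2764/5 = 552.800
Difference = 552.800 − 438.400 = 114.400 ms

114 ms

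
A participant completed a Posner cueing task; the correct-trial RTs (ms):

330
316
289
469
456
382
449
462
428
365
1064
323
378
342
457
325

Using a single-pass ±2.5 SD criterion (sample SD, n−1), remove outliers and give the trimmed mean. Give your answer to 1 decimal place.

384.7 ms

n = 16, ΣRT = 6835, M = 427.188
Σ(x−M)² = 488472.44; s = √(488472.44/15) = 180.457
Cutoffs: 427.188 ± 2.5·180.457 → [-24.0, 878.3]
Outside: 1064 → excluded.
Retained (n=15): Σ = 5771, mean = 5771/15 = 384.733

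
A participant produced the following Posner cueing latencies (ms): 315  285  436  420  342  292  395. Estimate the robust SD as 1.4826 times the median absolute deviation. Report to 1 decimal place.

Sorted: 285, 292, 315, 342, 395, 420, 436 → median = 342
|x − 342| sorted: 0, 27, 50, 53, 57, 78, 94 → MAD = 53
Robust SD ≈ 1.4826 × 53 = 78.578

78.6 ms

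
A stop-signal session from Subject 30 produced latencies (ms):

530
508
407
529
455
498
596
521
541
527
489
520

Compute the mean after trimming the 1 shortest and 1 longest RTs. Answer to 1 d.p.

511.8 ms

Sorted: 407, 455, 489, 498, 508, 520, 521, 527, 529, 530, 541, 596
Drop lowest 1 (407) and highest 1 (596)
Remaining (n=10): Σ = 5118, mean = 5118/10 = 511.800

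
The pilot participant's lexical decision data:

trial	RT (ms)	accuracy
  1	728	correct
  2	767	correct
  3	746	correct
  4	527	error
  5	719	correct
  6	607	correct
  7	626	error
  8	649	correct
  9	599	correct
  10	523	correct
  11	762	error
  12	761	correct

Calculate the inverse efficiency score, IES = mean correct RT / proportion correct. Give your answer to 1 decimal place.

Correct trials (n=9): 728, 767, 746, 719, 607, 649, 599, 523, 761
Mean correct RT = 6099/9 = 677.6667 ms
Proportion correct = 9/12
IES = 677.6667 / (9/12) = 903.556 ms

903.6 ms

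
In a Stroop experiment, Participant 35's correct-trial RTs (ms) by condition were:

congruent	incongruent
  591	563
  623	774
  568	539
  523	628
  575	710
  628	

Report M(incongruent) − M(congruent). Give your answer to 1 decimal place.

58.1 ms

M(congruent) = 3508/6 = 584.667
M(incongruent) = 3214/5 = 642.800
Difference = 642.800 − 584.667 = 58.133 ms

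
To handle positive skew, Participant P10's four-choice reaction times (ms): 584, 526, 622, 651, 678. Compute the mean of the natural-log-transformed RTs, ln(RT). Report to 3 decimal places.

ln(RT): 6.3699, 6.2653, 6.4329, 6.4785, 6.5191
Σ ln(RT) = 32.0658
Mean = 32.0658/5 = 6.41316

6.413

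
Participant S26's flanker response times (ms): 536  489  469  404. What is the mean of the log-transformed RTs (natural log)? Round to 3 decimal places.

ln(RT): 6.2841, 6.1924, 6.1506, 6.0014
Σ ln(RT) = 24.6285
Mean = 24.6285/4 = 6.15713

6.157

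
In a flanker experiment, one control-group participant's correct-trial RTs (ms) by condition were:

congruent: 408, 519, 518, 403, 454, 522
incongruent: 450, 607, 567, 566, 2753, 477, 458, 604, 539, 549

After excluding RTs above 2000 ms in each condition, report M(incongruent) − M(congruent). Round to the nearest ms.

incongruent: exclude 2753
M(congruent) = 2824/6 = 470.667
M(incongruent) = 4817/9 = 535.222
Difference = 535.222 − 470.667 = 64.556 ms

65 ms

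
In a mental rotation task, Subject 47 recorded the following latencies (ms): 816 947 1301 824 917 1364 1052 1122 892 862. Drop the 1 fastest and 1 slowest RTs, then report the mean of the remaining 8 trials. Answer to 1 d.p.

989.6 ms

Sorted: 816, 824, 862, 892, 917, 947, 1052, 1122, 1301, 1364
Drop lowest 1 (816) and highest 1 (1364)
Remaining (n=8): Σ = 7917, mean = 7917/8 = 989.625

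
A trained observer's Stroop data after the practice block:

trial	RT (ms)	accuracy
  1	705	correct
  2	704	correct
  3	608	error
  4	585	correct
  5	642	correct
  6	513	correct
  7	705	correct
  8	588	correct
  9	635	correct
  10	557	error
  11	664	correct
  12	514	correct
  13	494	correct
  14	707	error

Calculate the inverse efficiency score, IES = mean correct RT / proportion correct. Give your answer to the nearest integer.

781 ms

Correct trials (n=11): 705, 704, 585, 642, 513, 705, 588, 635, 664, 514, 494
Mean correct RT = 6749/11 = 613.5455 ms
Proportion correct = 11/14
IES = 613.5455 / (11/14) = 780.876 ms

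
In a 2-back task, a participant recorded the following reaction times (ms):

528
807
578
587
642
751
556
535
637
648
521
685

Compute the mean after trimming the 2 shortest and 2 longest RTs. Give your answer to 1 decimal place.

608.5 ms

Sorted: 521, 528, 535, 556, 578, 587, 637, 642, 648, 685, 751, 807
Drop lowest 2 (521, 528) and highest 2 (751, 807)
Remaining (n=8): Σ = 4868, mean = 4868/8 = 608.500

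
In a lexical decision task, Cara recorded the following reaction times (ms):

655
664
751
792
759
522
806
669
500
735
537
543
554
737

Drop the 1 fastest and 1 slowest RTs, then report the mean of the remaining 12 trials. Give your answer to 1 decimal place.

Sorted: 500, 522, 537, 543, 554, 655, 664, 669, 735, 737, 751, 759, 792, 806
Drop lowest 1 (500) and highest 1 (806)
Remaining (n=12): Σ = 7918, mean = 7918/12 = 659.833

659.8 ms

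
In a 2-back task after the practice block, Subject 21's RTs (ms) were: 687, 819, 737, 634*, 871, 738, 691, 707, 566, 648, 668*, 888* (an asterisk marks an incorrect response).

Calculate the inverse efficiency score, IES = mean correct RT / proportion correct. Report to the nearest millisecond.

958 ms

Correct trials (n=9): 687, 819, 737, 871, 738, 691, 707, 566, 648
Mean correct RT = 6464/9 = 718.2222 ms
Proportion correct = 9/12
IES = 718.2222 / (9/12) = 957.630 ms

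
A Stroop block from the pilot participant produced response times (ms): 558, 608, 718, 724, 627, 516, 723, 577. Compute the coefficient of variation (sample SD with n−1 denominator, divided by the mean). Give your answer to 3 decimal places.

0.129

n = 8, Σ = 5051, M = 631.3750
Σ(x−M)² = 46695.875; s = √(46695.875/7) = 81.6752
CV = 81.6752 / 631.3750 = 0.12936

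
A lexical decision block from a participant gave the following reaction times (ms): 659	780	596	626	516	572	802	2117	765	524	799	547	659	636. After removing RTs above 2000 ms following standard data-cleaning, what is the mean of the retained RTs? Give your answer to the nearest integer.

Excluded: 2117
Retained (n=13): Σ = 8481
Mean = 8481/13 = 652.3846

652 ms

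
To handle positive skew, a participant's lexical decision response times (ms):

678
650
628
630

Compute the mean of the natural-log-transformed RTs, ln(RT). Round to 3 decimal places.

6.471

ln(RT): 6.5191, 6.4770, 6.4425, 6.4457
Σ ln(RT) = 25.8844
Mean = 25.8844/4 = 6.47109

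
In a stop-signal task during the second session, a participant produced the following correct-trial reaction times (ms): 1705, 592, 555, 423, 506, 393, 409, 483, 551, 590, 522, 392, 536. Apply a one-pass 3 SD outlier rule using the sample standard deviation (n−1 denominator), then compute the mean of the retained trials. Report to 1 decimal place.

496.0 ms

n = 13, ΣRT = 7657, M = 589.000
Σ(x−M)² = 1410670.00; s = √(1410670.00/12) = 342.864
Cutoffs: 589.000 ± 3·342.864 → [-439.6, 1617.6]
Outside: 1705 → excluded.
Retained (n=12): Σ = 5952, mean = 5952/12 = 496.000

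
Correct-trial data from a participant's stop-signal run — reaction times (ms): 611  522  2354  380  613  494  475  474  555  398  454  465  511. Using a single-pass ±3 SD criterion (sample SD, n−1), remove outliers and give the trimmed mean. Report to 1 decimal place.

n = 13, ΣRT = 8306, M = 638.923
Σ(x−M)² = 3244622.92; s = √(3244622.92/12) = 519.986
Cutoffs: 638.923 ± 3·519.986 → [-921.0, 2198.9]
Outside: 2354 → excluded.
Retained (n=12): Σ = 5952, mean = 5952/12 = 496.000

496.0 ms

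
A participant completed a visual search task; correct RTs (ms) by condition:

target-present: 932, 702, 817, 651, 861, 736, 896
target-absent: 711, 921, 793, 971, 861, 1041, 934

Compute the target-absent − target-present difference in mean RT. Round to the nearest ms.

M(target-present) = 5595/7 = 799.286
M(target-absent) = 6232/7 = 890.286
Difference = 890.286 − 799.286 = 91.000 ms

91 ms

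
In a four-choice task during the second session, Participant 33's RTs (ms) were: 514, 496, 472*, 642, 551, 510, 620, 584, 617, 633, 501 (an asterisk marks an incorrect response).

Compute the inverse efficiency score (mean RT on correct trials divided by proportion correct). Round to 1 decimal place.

Correct trials (n=10): 514, 496, 642, 551, 510, 620, 584, 617, 633, 501
Mean correct RT = 5668/10 = 566.8000 ms
Proportion correct = 10/11
IES = 566.8000 / (10/11) = 623.480 ms

623.5 ms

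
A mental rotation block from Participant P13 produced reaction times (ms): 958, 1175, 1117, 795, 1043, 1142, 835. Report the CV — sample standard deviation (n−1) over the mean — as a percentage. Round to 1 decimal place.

n = 7, Σ = 7065, M = 1009.2857
Σ(x−M)² = 136737.429; s = √(136737.429/6) = 150.9622
CV = 150.9622 / 1009.2857 = 0.14957 = 14.957%

15.0%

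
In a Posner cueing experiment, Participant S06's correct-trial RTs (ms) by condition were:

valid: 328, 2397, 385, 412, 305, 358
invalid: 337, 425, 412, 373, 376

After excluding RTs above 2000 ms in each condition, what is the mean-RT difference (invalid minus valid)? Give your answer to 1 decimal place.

27.0 ms

valid: exclude 2397
M(valid) = 1788/5 = 357.600
M(invalid) = 1923/5 = 384.600
Difference = 384.600 − 357.600 = 27.000 ms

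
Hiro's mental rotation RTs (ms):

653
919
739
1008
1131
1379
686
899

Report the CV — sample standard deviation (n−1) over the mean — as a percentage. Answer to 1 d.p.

n = 8, Σ = 7414, M = 926.7500
Σ(x−M)² = 421829.500; s = √(421829.500/7) = 245.4819
CV = 245.4819 / 926.7500 = 0.26488 = 26.488%

26.5%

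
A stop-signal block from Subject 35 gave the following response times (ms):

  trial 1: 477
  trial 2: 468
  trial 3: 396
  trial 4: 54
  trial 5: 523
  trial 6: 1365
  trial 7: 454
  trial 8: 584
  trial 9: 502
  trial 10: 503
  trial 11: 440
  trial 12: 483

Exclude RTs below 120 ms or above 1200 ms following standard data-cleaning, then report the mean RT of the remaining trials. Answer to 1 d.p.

483.0 ms

Excluded: 54, 1365
Retained (n=10): Σ = 4830
Mean = 4830/10 = 483.0000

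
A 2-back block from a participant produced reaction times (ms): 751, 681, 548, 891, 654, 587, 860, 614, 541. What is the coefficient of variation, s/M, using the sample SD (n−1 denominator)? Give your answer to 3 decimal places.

n = 9, Σ = 6127, M = 680.7778
Σ(x−M)² = 132383.556; s = √(132383.556/8) = 128.6388
CV = 128.6388 / 680.7778 = 0.18896

0.189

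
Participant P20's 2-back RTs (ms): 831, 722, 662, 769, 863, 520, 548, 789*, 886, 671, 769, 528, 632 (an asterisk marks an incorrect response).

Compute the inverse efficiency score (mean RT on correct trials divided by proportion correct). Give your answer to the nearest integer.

Correct trials (n=12): 831, 722, 662, 769, 863, 520, 548, 886, 671, 769, 528, 632
Mean correct RT = 8401/12 = 700.0833 ms
Proportion correct = 12/13
IES = 700.0833 / (12/13) = 758.424 ms

758 ms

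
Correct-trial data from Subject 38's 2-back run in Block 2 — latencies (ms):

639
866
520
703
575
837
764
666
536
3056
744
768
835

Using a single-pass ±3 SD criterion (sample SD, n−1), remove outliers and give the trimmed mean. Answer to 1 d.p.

704.4 ms

n = 13, ΣRT = 11509, M = 885.308
Σ(x−M)² = 5259342.77; s = √(5259342.77/12) = 662.026
Cutoffs: 885.308 ± 3·662.026 → [-1100.8, 2871.4]
Outside: 3056 → excluded.
Retained (n=12): Σ = 8453, mean = 8453/12 = 704.417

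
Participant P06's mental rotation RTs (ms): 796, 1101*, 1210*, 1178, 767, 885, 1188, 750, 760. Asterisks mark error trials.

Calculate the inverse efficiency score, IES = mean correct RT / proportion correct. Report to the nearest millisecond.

1162 ms

Correct trials (n=7): 796, 1178, 767, 885, 1188, 750, 760
Mean correct RT = 6324/7 = 903.4286 ms
Proportion correct = 7/9
IES = 903.4286 / (7/9) = 1161.551 ms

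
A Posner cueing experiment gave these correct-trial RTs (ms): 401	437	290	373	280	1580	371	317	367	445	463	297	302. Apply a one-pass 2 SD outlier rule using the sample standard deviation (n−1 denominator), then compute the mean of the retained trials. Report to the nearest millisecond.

362 ms

n = 13, ΣRT = 5923, M = 455.615
Σ(x−M)² = 1415815.08; s = √(1415815.08/12) = 343.489
Cutoffs: 455.615 ± 2·343.489 → [-231.4, 1142.6]
Outside: 1580 → excluded.
Retained (n=12): Σ = 4343, mean = 4343/12 = 361.917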